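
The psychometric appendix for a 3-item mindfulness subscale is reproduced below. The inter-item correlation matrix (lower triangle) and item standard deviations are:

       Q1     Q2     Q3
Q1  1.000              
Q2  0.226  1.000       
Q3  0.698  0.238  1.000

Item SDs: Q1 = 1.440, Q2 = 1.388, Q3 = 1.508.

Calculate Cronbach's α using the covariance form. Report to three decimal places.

Σσ²ᵢ = 1.440² + 1.388² + 1.508² = 6.2742
Covariances σ_ij = r_ij · s_i · s_j:
  σ(Q1,Q2) = 0.226 × 1.440 × 1.388 = 0.4517
  σ(Q1,Q3) = 0.698 × 1.440 × 1.508 = 1.5157
  σ(Q2,Q3) = 0.238 × 1.388 × 1.508 = 0.4982
σ²_T = Σσ²ᵢ + 2·Σσ_ij = 6.2742 + 2 × 2.4656 = 11.2054
α = (3/2)·(1 − 6.2742/11.2054) = 0.660

α = 0.660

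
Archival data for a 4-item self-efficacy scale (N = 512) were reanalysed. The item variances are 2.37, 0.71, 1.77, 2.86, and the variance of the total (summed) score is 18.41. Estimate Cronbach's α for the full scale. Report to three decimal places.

ΣVar(i) = 2.37 + 0.71 + 1.77 + 2.86 = 7.71
α = (k/(k−1))·(1 − ΣVar(i)/total variance) = (4/3)·(1 − 7.71/18.41) = 0.775

Cronbach's α = 0.775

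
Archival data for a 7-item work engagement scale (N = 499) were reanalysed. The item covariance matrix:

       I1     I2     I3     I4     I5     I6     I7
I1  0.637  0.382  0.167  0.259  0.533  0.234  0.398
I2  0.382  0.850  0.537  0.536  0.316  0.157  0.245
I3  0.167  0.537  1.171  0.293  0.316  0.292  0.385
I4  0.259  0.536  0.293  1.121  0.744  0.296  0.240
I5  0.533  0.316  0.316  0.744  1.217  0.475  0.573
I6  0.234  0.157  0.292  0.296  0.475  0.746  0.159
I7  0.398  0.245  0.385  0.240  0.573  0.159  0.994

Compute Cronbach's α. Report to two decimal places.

Σσ²ᵢ = 0.637 + 0.850 + 1.171 + 1.121 + 1.217 + 0.746 + 0.994 = 6.736
Sum of the distinct covariances = 7.537
σ²_T = 6.736 + 2 × 7.537 = 21.810
α = (k/(k−1))·(1 − Σσ²ᵢ/σ²_T) = (7/6)·(1 − 6.736/21.810) = 0.81

Cronbach's α = 0.81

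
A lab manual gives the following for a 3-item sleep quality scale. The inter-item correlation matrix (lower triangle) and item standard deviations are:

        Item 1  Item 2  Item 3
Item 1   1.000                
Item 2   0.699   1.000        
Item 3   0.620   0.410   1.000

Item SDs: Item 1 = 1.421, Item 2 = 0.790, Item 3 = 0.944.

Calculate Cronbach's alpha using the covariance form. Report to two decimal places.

α = 0.78

Σσ²ᵢ = 1.421² + 0.790² + 0.944² = 3.5345
Covariances σ_ij = r_ij · s_i · s_j:
  σ(Item 1,Item 2) = 0.699 × 1.421 × 0.790 = 0.7847
  σ(Item 1,Item 3) = 0.620 × 1.421 × 0.944 = 0.8317
  σ(Item 2,Item 3) = 0.410 × 0.790 × 0.944 = 0.3058
σ²_T = Σσ²ᵢ + 2·Σσ_ij = 3.5345 + 2 × 1.9222 = 7.3789
α = (3/2)·(1 − 3.5345/7.3789) = 0.78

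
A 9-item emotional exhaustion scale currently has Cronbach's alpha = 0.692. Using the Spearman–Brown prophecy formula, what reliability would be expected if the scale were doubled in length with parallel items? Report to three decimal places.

predicted reliability = 0.818

Length factor m = 2
α' = m·α / (1 + (m−1)·α)
   = 2 × 0.692 / (1 + (2 − 1) × 0.692)
   = 1.3840 / 1.6920 = 0.818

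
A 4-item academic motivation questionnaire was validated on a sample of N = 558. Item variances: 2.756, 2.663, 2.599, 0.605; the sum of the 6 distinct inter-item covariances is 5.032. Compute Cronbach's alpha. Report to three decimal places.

Cronbach's alpha = 0.718

ΣVar(i) = 2.756 + 2.663 + 2.599 + 0.605 = 8.623
Sum of distinct covariances = 5.032
total variance = ΣVar(i) + 2·Σcov = 8.623 + 2 × 5.032 = 18.687
α = (4/3)·(1 − 8.623/18.687) = 0.718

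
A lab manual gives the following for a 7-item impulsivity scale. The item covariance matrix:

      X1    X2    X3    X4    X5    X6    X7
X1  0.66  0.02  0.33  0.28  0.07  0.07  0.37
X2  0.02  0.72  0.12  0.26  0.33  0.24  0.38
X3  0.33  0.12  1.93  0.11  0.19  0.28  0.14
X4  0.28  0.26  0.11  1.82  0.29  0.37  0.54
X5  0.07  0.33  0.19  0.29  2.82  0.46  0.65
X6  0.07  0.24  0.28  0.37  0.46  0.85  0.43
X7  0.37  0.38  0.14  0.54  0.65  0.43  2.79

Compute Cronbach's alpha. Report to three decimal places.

ΣVar(i) = 0.66 + 0.72 + 1.93 + 1.82 + 2.82 + 0.85 + 2.79 = 11.59
Sum of the distinct covariances = 5.93
Var(T) = 11.59 + 2 × 5.93 = 23.45
α = (k/(k−1))·(1 − ΣVar(i)/Var(T)) = (7/6)·(1 − 11.59/23.45) = 0.590

α = 0.590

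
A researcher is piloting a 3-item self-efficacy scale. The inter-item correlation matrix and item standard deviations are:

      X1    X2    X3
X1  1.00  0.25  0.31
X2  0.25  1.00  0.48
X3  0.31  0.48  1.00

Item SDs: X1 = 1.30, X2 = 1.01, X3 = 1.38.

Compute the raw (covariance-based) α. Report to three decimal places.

Σσ²ᵢ = 1.30² + 1.01² + 1.38² = 4.6145
Covariances σ_ij = r_ij · s_i · s_j:
  σ(X1,X2) = 0.25 × 1.30 × 1.01 = 0.3283
  σ(X1,X3) = 0.31 × 1.30 × 1.38 = 0.5561
  σ(X2,X3) = 0.48 × 1.01 × 1.38 = 0.6690
σ²_T = Σσ²ᵢ + 2·Σσ_ij = 4.6145 + 2 × 1.5534 = 7.7213
α = (3/2)·(1 − 4.6145/7.7213) = 0.604

α = 0.604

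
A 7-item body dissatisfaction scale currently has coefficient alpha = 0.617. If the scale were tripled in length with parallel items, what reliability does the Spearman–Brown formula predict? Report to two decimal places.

predicted reliability = 0.83

Length factor m = 3
α' = m·α / (1 + (m−1)·α)
   = 3 × 0.617 / (1 + (3 − 1) × 0.617)
   = 1.8510 / 2.2340 = 0.83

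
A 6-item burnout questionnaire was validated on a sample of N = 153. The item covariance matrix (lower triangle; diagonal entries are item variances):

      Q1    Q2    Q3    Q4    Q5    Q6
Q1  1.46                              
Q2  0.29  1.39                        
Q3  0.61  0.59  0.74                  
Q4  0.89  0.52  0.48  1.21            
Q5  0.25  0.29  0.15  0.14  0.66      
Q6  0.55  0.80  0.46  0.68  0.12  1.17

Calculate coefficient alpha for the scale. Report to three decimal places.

coefficient alpha = 0.807

Σσ²ᵢ = 1.46 + 1.39 + 0.74 + 1.21 + 0.66 + 1.17 = 6.63
Σ_{i<j} σ_ij = 6.82
total variance = 6.63 + 2 × 6.82 = 20.27
α = (k/(k−1))·(1 − Σσ²ᵢ/total variance) = (6/5)·(1 − 6.63/20.27) = 0.807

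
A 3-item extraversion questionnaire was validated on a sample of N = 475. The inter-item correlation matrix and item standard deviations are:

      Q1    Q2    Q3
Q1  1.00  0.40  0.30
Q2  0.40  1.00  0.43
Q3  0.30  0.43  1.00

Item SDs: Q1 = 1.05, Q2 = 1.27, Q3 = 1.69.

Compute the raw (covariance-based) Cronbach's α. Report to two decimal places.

Σσ²ᵢ = 1.05² + 1.27² + 1.69² = 5.5715
Covariances σ_ij = r_ij · s_i · s_j:
  σ(Q1,Q2) = 0.40 × 1.05 × 1.27 = 0.5334
  σ(Q1,Q3) = 0.30 × 1.05 × 1.69 = 0.5323
  σ(Q2,Q3) = 0.43 × 1.27 × 1.69 = 0.9229
σ²_T = Σσ²ᵢ + 2·Σσ_ij = 5.5715 + 2 × 1.9886 = 9.5487
α = (3/2)·(1 − 5.5715/9.5487) = 0.62

Cronbach's α = 0.62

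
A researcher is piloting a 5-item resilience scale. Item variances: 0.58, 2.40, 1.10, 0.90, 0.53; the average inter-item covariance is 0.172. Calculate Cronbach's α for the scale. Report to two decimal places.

ΣVar(i) = 0.58 + 2.40 + 1.10 + 0.90 + 0.53 = 5.51
Sum of the 10 distinct covariances = 10 × 0.172 = 1.720
total variance = ΣVar(i) + 2·Σcov = 5.51 + 2 × 1.720 = 8.950
α = (5/4)·(1 − 5.51/8.950) = 0.48

α = 0.48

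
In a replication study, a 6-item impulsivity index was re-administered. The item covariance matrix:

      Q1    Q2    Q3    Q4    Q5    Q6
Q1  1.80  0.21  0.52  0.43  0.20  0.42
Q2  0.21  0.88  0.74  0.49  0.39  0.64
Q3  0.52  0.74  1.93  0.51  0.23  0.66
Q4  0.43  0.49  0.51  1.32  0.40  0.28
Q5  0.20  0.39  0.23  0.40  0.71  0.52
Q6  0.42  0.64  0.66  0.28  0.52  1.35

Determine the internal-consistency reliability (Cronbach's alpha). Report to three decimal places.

α = 0.749

Σσᵢ² = 1.80 + 0.88 + 1.93 + 1.32 + 0.71 + 1.35 = 7.99
Sum of off-diagonal covariances = 6.64
total variance = 7.99 + 2 × 6.64 = 21.27
α = (k/(k−1))·(1 − Σσᵢ²/total variance) = (6/5)·(1 − 7.99/21.27) = 0.749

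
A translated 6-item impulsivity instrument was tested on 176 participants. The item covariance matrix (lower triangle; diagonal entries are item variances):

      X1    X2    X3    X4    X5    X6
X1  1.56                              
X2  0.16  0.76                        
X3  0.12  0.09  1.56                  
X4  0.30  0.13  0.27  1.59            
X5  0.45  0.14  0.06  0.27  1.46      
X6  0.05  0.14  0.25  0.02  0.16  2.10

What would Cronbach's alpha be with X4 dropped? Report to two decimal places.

Remaining items: X1, X2, X3, X5, X6 (k = 5).
Σσᵢ² = 1.56 + 0.76 + 1.56 + 1.46 + 2.10 = 7.44
σ²_total = 7.44 + 2 × 1.62 = 10.68
α (item deleted) = (5/4)·(1 − 7.44/10.68) = 0.38

α = 0.38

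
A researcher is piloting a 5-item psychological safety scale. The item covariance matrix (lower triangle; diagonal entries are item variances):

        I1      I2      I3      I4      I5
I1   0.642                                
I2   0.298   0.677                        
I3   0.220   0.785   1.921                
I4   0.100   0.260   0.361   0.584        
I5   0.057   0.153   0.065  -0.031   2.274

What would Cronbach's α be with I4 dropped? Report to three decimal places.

Remaining items: I1, I2, I3, I5 (k = 4).
Σσᵢ² = 0.642 + 0.677 + 1.921 + 2.274 = 5.514
Var(T) = 5.514 + 2 × 1.578 = 8.670
α (item deleted) = (4/3)·(1 − 5.514/8.670) = 0.485

α = 0.485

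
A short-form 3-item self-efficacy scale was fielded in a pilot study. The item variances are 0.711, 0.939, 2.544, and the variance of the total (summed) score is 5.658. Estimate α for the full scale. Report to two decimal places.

Σσᵢ² = 0.711 + 0.939 + 2.544 = 4.194
α = (k/(k−1))·(1 − Σσᵢ²/σ²_total) = (3/2)·(1 − 4.194/5.658) = 0.39

α = 0.39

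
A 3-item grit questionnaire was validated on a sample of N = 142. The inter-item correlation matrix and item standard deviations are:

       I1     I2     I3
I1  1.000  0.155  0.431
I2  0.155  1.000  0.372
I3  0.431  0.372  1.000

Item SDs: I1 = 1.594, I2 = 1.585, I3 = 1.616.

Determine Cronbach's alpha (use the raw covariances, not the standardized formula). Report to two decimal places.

Σσ²ᵢ = 1.594² + 1.585² + 1.616² = 7.6645
Covariances σ_ij = r_ij · s_i · s_j:
  σ(I1,I2) = 0.155 × 1.594 × 1.585 = 0.3916
  σ(I1,I3) = 0.431 × 1.594 × 1.616 = 1.1102
  σ(I2,I3) = 0.372 × 1.585 × 1.616 = 0.9528
σ²_T = Σσ²ᵢ + 2·Σσ_ij = 7.6645 + 2 × 2.4546 = 12.5737
α = (3/2)·(1 − 7.6645/12.5737) = 0.59

Cronbach's alpha = 0.59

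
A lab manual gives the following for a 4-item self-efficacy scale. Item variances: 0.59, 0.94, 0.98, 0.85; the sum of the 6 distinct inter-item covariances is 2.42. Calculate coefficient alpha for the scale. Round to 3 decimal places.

Σσ²ᵢ = 0.59 + 0.94 + 0.98 + 0.85 = 3.36
Sum of distinct covariances = 2.42
σ²_total = Σσ²ᵢ + 2·Σcov = 3.36 + 2 × 2.42 = 8.20
α = (4/3)·(1 − 3.36/8.20) = 0.787

coefficient alpha = 0.787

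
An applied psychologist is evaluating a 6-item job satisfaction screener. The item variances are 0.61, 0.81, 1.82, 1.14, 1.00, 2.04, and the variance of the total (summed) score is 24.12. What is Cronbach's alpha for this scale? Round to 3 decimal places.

α = 0.831

ΣVar(i) = 0.61 + 0.81 + 1.82 + 1.14 + 1.00 + 2.04 = 7.42
α = (k/(k−1))·(1 − ΣVar(i)/σ²_total) = (6/5)·(1 − 7.42/24.12) = 0.831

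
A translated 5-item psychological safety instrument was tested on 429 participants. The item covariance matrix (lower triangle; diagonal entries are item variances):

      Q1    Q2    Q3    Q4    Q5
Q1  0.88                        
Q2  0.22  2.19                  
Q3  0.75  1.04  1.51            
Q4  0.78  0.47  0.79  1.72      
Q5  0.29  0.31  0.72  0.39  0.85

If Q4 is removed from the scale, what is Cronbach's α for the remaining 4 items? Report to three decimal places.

Remaining items: Q1, Q2, Q3, Q5 (k = 4).
sum of item variances = 0.88 + 2.19 + 1.51 + 0.85 = 5.43
total variance = 5.43 + 2 × 3.33 = 12.09
α (item deleted) = (4/3)·(1 − 5.43/12.09) = 0.734

Cronbach's α = 0.734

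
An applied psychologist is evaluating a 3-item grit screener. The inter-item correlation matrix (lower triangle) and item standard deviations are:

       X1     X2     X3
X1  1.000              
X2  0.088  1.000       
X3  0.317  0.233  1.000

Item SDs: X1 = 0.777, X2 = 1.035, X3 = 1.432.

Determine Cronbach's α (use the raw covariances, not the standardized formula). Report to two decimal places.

Σσ²ᵢ = 0.777² + 1.035² + 1.432² = 3.7256
Covariances σ_ij = r_ij · s_i · s_j:
  σ(X1,X2) = 0.088 × 0.777 × 1.035 = 0.0708
  σ(X1,X3) = 0.317 × 0.777 × 1.432 = 0.3527
  σ(X2,X3) = 0.233 × 1.035 × 1.432 = 0.3453
σ²_T = Σσ²ᵢ + 2·Σσ_ij = 3.7256 + 2 × 0.7688 = 5.2632
α = (3/2)·(1 − 3.7256/5.2632) = 0.44

α = 0.44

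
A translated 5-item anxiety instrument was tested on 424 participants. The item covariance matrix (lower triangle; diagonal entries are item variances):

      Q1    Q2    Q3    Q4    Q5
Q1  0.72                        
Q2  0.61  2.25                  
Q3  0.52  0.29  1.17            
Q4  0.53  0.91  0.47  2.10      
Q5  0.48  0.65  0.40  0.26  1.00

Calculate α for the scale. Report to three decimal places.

Σσᵢ² = 0.72 + 2.25 + 1.17 + 2.10 + 1.00 = 7.24
Σ_{i<j} σ_ij = 5.12
Var(T) = 7.24 + 2 × 5.12 = 17.48
α = (k/(k−1))·(1 − Σσᵢ²/Var(T)) = (5/4)·(1 − 7.24/17.48) = 0.732

α = 0.732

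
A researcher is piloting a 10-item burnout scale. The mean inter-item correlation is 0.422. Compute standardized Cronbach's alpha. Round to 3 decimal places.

Standardized α = k·r̄ / (1 + (k−1)·r̄) = 10 × 0.422 / (1 + 9 × 0.422)
  = 4.2200 / 4.7980 = 0.880

α = 0.880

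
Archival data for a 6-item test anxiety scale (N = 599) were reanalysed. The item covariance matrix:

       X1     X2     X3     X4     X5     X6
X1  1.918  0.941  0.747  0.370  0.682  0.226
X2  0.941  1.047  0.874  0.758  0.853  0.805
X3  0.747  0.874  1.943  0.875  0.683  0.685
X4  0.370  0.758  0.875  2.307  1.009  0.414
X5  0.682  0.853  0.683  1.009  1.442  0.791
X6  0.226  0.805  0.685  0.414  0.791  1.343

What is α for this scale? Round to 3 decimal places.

α = 0.818

Σσ²ᵢ = 1.918 + 1.047 + 1.943 + 2.307 + 1.442 + 1.343 = 10.000
Σ_{i<j} σ_ij = 10.713
Var(T) = 10.000 + 2 × 10.713 = 31.426
α = (k/(k−1))·(1 − Σσ²ᵢ/Var(T)) = (6/5)·(1 − 10.000/31.426) = 0.818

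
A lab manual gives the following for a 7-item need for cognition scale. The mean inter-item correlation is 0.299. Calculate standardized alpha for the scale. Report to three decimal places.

Standardized α = k·r̄ / (1 + (k−1)·r̄) = 7 × 0.299 / (1 + 6 × 0.299)
  = 2.0930 / 2.7940 = 0.749

standardized alpha = 0.749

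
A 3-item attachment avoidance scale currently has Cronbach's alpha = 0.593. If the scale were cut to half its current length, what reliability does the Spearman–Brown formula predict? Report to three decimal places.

Length factor m = 1/2
α' = m·α / (1 − (1−m)·α)
   = 1/2 × 0.593 / (1 − (1 − 1/2) × 0.593)
   = 0.2965 / 0.7035 = 0.421

predicted reliability = 0.421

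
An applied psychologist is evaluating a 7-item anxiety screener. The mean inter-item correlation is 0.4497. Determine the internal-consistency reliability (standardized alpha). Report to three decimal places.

standardized alpha = 0.851

Standardized α = k·r̄ / (1 + (k−1)·r̄) = 7 × 0.4497 / (1 + 6 × 0.4497)
  = 3.1479 / 3.6982 = 0.851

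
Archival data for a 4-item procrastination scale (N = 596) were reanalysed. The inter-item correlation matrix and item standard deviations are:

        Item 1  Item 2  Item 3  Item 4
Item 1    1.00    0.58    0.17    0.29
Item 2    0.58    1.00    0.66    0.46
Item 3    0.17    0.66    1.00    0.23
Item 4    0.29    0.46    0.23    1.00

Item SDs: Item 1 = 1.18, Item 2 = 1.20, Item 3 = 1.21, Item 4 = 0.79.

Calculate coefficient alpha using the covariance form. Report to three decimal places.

α = 0.727

Σσ²ᵢ = 1.18² + 1.20² + 1.21² + 0.79² = 4.9206
Covariances σ_ij = r_ij · s_i · s_j:
  σ(Item 1,Item 2) = 0.58 × 1.18 × 1.20 = 0.8213
  σ(Item 1,Item 3) = 0.17 × 1.18 × 1.21 = 0.2427
  σ(Item 1,Item 4) = 0.29 × 1.18 × 0.79 = 0.2703
  σ(Item 2,Item 3) = 0.66 × 1.20 × 1.21 = 0.9583
  σ(Item 2,Item 4) = 0.46 × 1.20 × 0.79 = 0.4361
  σ(Item 3,Item 4) = 0.23 × 1.21 × 0.79 = 0.2199
σ²_T = Σσ²ᵢ + 2·Σσ_ij = 4.9206 + 2 × 2.9486 = 10.8178
α = (4/3)·(1 − 4.9206/10.8178) = 0.727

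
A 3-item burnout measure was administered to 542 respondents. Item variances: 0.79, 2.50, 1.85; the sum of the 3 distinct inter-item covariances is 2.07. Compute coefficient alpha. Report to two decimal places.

coefficient alpha = 0.67

sum of item variances = 0.79 + 2.50 + 1.85 = 5.14
Sum of distinct covariances = 2.07
total variance = sum of item variances + 2·Σcov = 5.14 + 2 × 2.07 = 9.28
α = (3/2)·(1 − 5.14/9.28) = 0.67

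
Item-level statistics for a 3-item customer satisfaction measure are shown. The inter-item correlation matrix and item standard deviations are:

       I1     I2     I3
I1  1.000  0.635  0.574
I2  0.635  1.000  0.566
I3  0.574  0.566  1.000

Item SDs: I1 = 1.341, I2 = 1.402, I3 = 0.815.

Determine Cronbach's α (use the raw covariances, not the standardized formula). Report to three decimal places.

Σσ²ᵢ = 1.341² + 1.402² + 0.815² = 4.4281
Covariances σ_ij = r_ij · s_i · s_j:
  σ(I1,I2) = 0.635 × 1.341 × 1.402 = 1.1939
  σ(I1,I3) = 0.574 × 1.341 × 0.815 = 0.6273
  σ(I2,I3) = 0.566 × 1.402 × 0.815 = 0.6467
σ²_T = Σσ²ᵢ + 2·Σσ_ij = 4.4281 + 2 × 2.4679 = 9.3639
α = (3/2)·(1 − 4.4281/9.3639) = 0.791

Cronbach's α = 0.791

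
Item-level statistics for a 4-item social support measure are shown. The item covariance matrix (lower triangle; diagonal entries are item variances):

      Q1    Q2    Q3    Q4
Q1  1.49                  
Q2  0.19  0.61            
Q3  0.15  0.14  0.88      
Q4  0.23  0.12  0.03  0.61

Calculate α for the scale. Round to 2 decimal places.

α = 0.43

Σσᵢ² = 1.49 + 0.61 + 0.88 + 0.61 = 3.59
Σ_{i<j} σ_ij = 0.86
σ²_total = 3.59 + 2 × 0.86 = 5.31
α = (k/(k−1))·(1 − Σσᵢ²/σ²_total) = (4/3)·(1 − 3.59/5.31) = 0.43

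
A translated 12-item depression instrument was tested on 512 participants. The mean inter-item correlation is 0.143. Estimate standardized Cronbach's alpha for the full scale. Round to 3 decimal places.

α = 0.667

Standardized α = k·r̄ / (1 + (k−1)·r̄) = 12 × 0.143 / (1 + 11 × 0.143)
  = 1.7160 / 2.5730 = 0.667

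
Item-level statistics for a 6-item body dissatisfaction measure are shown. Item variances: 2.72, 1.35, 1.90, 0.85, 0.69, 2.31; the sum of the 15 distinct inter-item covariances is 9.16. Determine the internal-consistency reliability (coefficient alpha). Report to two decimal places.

ΣVar(i) = 2.72 + 1.35 + 1.90 + 0.85 + 0.69 + 2.31 = 9.82
Sum of distinct covariances = 9.16
σ²_total = ΣVar(i) + 2·Σcov = 9.82 + 2 × 9.16 = 28.14
α = (6/5)·(1 − 9.82/28.14) = 0.78

coefficient alpha = 0.78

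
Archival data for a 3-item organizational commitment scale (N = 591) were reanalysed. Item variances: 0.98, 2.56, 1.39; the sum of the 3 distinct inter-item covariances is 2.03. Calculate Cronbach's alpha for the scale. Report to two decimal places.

ΣVar(i) = 0.98 + 2.56 + 1.39 = 4.93
Sum of distinct covariances = 2.03
Var(T) = ΣVar(i) + 2·Σcov = 4.93 + 2 × 2.03 = 8.99
α = (3/2)·(1 − 4.93/8.99) = 0.68

Cronbach's alpha = 0.68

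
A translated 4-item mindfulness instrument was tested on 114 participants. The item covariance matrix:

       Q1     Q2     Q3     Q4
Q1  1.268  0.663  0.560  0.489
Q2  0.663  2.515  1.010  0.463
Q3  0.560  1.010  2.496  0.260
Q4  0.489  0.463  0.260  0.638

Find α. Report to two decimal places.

Σσ²ᵢ = 1.268 + 2.515 + 2.496 + 0.638 = 6.917
Σ_{i<j} σ_ij = 3.445
σ²_total = 6.917 + 2 × 3.445 = 13.807
α = (k/(k−1))·(1 − Σσ²ᵢ/σ²_total) = (4/3)·(1 − 6.917/13.807) = 0.67

α = 0.67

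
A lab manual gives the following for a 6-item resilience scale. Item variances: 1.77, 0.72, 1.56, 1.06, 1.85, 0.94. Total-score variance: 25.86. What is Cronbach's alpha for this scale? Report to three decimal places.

Σσᵢ² = 1.77 + 0.72 + 1.56 + 1.06 + 1.85 + 0.94 = 7.90
α = (k/(k−1))·(1 − Σσᵢ²/Var(T)) = (6/5)·(1 − 7.90/25.86) = 0.833

Cronbach's alpha = 0.833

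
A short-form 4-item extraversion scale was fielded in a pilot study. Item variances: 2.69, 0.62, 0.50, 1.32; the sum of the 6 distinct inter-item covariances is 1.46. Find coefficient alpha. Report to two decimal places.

Σσ²ᵢ = 2.69 + 0.62 + 0.50 + 1.32 = 5.13
Sum of distinct covariances = 1.46
σ²_T = Σσ²ᵢ + 2·Σcov = 5.13 + 2 × 1.46 = 8.05
α = (4/3)·(1 − 5.13/8.05) = 0.48

α = 0.48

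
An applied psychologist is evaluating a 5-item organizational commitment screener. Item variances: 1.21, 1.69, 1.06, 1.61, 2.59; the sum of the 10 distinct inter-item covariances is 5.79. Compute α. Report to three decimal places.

α = 0.733

Σσ²ᵢ = 1.21 + 1.69 + 1.06 + 1.61 + 2.59 = 8.16
Sum of distinct covariances = 5.79
total variance = Σσ²ᵢ + 2·Σcov = 8.16 + 2 × 5.79 = 19.74
α = (5/4)·(1 − 8.16/19.74) = 0.733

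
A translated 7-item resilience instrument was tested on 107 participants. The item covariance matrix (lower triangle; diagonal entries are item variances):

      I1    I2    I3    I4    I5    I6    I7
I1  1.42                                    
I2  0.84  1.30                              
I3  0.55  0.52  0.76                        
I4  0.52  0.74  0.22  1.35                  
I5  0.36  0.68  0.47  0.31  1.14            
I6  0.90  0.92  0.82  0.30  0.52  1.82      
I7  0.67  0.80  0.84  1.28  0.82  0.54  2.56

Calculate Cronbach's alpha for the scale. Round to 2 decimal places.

Cronbach's alpha = 0.85

ΣVar(i) = 1.42 + 1.30 + 0.76 + 1.35 + 1.14 + 1.82 + 2.56 = 10.35
Sum of off-diagonal covariances = 13.62
σ²_T = 10.35 + 2 × 13.62 = 37.59
α = (k/(k−1))·(1 − ΣVar(i)/σ²_T) = (7/6)·(1 − 10.35/37.59) = 0.85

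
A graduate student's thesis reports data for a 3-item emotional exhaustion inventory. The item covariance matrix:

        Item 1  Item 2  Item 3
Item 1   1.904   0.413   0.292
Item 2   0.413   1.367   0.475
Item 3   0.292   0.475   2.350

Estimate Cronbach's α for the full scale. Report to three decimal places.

Cronbach's α = 0.444

Σσ²ᵢ = 1.904 + 1.367 + 2.350 = 5.621
Σ_{i<j} σ_ij = 1.180
σ²_T = 5.621 + 2 × 1.180 = 7.981
α = (k/(k−1))·(1 − Σσ²ᵢ/σ²_T) = (3/2)·(1 − 5.621/7.981) = 0.444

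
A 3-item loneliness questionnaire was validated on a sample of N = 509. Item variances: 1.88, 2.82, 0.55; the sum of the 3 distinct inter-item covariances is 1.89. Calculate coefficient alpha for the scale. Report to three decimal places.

sum of item variances = 1.88 + 2.82 + 0.55 = 5.25
Sum of distinct covariances = 1.89
σ²_T = sum of item variances + 2·Σcov = 5.25 + 2 × 1.89 = 9.03
α = (3/2)·(1 − 5.25/9.03) = 0.628

α = 0.628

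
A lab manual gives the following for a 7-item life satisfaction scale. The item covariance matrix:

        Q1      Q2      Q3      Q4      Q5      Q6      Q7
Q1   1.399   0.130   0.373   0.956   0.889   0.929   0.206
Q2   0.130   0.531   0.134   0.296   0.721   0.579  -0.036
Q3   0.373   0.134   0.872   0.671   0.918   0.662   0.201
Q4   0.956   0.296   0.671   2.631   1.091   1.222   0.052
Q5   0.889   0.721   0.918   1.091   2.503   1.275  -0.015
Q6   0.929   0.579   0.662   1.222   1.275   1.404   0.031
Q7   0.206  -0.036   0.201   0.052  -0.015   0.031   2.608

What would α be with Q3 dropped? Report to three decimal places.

α = 0.721

Remaining items: Q1, Q2, Q4, Q5, Q6, Q7 (k = 6).
sum of item variances = 1.399 + 0.531 + 2.631 + 2.503 + 1.404 + 2.608 = 11.076
σ²_total = 11.076 + 2 × 8.326 = 27.728
α (item deleted) = (6/5)·(1 − 11.076/27.728) = 0.721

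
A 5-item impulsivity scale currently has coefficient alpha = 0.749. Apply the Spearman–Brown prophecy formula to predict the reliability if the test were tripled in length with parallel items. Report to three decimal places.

Length factor m = 3
α' = m·α / (1 + (m−1)·α)
   = 3 × 0.749 / (1 + (3 − 1) × 0.749)
   = 2.2470 / 2.4980 = 0.900

predicted reliability = 0.900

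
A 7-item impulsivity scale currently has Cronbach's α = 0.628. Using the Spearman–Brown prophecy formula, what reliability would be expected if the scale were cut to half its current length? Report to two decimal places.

predicted reliability = 0.46

Length factor m = 1/2
α' = m·α / (1 − (1−m)·α)
   = 1/2 × 0.628 / (1 − (1 − 1/2) × 0.628)
   = 0.3140 / 0.6860 = 0.46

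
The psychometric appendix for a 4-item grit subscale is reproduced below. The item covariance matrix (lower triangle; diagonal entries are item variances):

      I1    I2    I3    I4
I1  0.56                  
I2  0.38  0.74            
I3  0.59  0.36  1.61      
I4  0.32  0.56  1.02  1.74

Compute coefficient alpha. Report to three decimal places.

coefficient alpha = 0.775

Σσ²ᵢ = 0.56 + 0.74 + 1.61 + 1.74 = 4.65
Sum of the distinct covariances = 3.23
σ²_total = 4.65 + 2 × 3.23 = 11.11
α = (k/(k−1))·(1 − Σσ²ᵢ/σ²_total) = (4/3)·(1 − 4.65/11.11) = 0.775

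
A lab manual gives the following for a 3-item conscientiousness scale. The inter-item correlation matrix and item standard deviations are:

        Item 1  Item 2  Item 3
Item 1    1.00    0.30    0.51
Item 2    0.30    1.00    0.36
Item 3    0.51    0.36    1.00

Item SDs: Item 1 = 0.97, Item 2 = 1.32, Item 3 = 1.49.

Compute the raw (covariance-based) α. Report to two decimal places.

α = 0.64

Σσ²ᵢ = 0.97² + 1.32² + 1.49² = 4.9034
Covariances σ_ij = r_ij · s_i · s_j:
  σ(Item 1,Item 2) = 0.30 × 0.97 × 1.32 = 0.3841
  σ(Item 1,Item 3) = 0.51 × 0.97 × 1.49 = 0.7371
  σ(Item 2,Item 3) = 0.36 × 1.32 × 1.49 = 0.7080
σ²_T = Σσ²ᵢ + 2·Σσ_ij = 4.9034 + 2 × 1.8292 = 8.5618
α = (3/2)·(1 − 4.9034/8.5618) = 0.64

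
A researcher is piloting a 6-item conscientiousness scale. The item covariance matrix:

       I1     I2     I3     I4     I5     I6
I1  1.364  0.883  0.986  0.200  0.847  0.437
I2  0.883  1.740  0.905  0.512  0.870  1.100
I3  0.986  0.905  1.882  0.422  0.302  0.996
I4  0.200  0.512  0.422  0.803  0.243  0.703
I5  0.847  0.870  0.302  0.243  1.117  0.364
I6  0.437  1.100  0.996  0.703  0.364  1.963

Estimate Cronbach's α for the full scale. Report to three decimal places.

Cronbach's α = 0.825

Σσ²ᵢ = 1.364 + 1.740 + 1.882 + 0.803 + 1.117 + 1.963 = 8.869
Σ_{i<j} σ_ij = 9.770
σ²_T = 8.869 + 2 × 9.770 = 28.409
α = (k/(k−1))·(1 − Σσ²ᵢ/σ²_T) = (6/5)·(1 − 8.869/28.409) = 0.825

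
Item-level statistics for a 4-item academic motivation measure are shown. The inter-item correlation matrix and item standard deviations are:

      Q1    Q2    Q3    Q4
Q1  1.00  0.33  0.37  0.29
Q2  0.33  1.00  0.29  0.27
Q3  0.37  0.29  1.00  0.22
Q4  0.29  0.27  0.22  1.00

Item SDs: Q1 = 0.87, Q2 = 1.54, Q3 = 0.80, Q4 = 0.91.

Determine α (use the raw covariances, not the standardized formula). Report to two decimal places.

α = 0.59

Σσ²ᵢ = 0.87² + 1.54² + 0.80² + 0.91² = 4.5966
Covariances σ_ij = r_ij · s_i · s_j:
  σ(Q1,Q2) = 0.33 × 0.87 × 1.54 = 0.4421
  σ(Q1,Q3) = 0.37 × 0.87 × 0.80 = 0.2575
  σ(Q1,Q4) = 0.29 × 0.87 × 0.91 = 0.2296
  σ(Q2,Q3) = 0.29 × 1.54 × 0.80 = 0.3573
  σ(Q2,Q4) = 0.27 × 1.54 × 0.91 = 0.3784
  σ(Q3,Q4) = 0.22 × 0.80 × 0.91 = 0.1602
σ²_T = Σσ²ᵢ + 2·Σσ_ij = 4.5966 + 2 × 1.8251 = 8.2468
α = (4/3)·(1 − 4.5966/8.2468) = 0.59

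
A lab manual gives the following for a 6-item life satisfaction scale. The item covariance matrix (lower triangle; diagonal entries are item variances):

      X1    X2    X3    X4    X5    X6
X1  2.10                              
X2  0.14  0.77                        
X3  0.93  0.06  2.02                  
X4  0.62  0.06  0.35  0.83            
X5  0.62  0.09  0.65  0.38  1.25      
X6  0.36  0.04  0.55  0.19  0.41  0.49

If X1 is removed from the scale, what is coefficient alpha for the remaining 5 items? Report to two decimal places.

coefficient alpha = 0.64

Remaining items: X2, X3, X4, X5, X6 (k = 5).
Σσᵢ² = 0.77 + 2.02 + 0.83 + 1.25 + 0.49 = 5.36
Var(T) = 5.36 + 2 × 2.78 = 10.92
α (item deleted) = (5/4)·(1 − 5.36/10.92) = 0.64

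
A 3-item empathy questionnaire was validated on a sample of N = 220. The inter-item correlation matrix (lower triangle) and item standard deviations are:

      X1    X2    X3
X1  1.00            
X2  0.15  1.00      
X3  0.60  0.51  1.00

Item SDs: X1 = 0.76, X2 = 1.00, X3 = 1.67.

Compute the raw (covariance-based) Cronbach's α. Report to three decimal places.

α = 0.663

Σσ²ᵢ = 0.76² + 1.00² + 1.67² = 4.3665
Covariances σ_ij = r_ij · s_i · s_j:
  σ(X1,X2) = 0.15 × 0.76 × 1.00 = 0.1140
  σ(X1,X3) = 0.60 × 0.76 × 1.67 = 0.7615
  σ(X2,X3) = 0.51 × 1.00 × 1.67 = 0.8517
σ²_T = Σσ²ᵢ + 2·Σσ_ij = 4.3665 + 2 × 1.7272 = 7.8209
α = (3/2)·(1 − 4.3665/7.8209) = 0.663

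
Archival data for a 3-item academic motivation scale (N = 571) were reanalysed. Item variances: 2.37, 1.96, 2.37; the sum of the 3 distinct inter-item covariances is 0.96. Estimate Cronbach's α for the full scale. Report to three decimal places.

Cronbach's α = 0.334

Σσ²ᵢ = 2.37 + 1.96 + 2.37 = 6.70
Sum of distinct covariances = 0.96
σ²_total = Σσ²ᵢ + 2·Σcov = 6.70 + 2 × 0.96 = 8.62
α = (3/2)·(1 − 6.70/8.62) = 0.334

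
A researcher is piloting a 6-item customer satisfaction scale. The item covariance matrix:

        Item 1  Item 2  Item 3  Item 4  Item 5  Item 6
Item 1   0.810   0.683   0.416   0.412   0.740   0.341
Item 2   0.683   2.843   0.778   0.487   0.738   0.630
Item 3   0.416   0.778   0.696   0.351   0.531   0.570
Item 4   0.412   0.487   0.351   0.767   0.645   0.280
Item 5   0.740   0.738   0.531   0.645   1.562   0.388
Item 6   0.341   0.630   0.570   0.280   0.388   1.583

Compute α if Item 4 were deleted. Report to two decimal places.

α = 0.76

Remaining items: Item 1, Item 2, Item 3, Item 5, Item 6 (k = 5).
Σσ²ᵢ = 0.810 + 2.843 + 0.696 + 1.562 + 1.583 = 7.494
σ²_total = 7.494 + 2 × 5.815 = 19.124
α (item deleted) = (5/4)·(1 − 7.494/19.124) = 0.76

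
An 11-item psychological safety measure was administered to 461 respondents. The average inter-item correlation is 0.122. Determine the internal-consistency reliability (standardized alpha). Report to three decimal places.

α = 0.605

Standardized α = k·r̄ / (1 + (k−1)·r̄) = 11 × 0.122 / (1 + 10 × 0.122)
  = 1.3420 / 2.2200 = 0.605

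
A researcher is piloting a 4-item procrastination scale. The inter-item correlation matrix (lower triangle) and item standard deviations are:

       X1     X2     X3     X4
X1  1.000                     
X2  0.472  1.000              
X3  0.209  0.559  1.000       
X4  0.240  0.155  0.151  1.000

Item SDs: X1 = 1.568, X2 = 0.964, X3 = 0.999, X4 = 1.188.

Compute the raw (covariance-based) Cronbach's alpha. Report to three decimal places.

Σσ²ᵢ = 1.568² + 0.964² + 0.999² + 1.188² = 5.7973
Covariances σ_ij = r_ij · s_i · s_j:
  σ(X1,X2) = 0.472 × 1.568 × 0.964 = 0.7135
  σ(X1,X3) = 0.209 × 1.568 × 0.999 = 0.3274
  σ(X1,X4) = 0.240 × 1.568 × 1.188 = 0.4471
  σ(X2,X3) = 0.559 × 0.964 × 0.999 = 0.5383
  σ(X2,X4) = 0.155 × 0.964 × 1.188 = 0.1775
  σ(X3,X4) = 0.151 × 0.999 × 1.188 = 0.1792
σ²_T = Σσ²ᵢ + 2·Σσ_ij = 5.7973 + 2 × 2.3830 = 10.5633
α = (4/3)·(1 − 5.7973/10.5633) = 0.602

α = 0.602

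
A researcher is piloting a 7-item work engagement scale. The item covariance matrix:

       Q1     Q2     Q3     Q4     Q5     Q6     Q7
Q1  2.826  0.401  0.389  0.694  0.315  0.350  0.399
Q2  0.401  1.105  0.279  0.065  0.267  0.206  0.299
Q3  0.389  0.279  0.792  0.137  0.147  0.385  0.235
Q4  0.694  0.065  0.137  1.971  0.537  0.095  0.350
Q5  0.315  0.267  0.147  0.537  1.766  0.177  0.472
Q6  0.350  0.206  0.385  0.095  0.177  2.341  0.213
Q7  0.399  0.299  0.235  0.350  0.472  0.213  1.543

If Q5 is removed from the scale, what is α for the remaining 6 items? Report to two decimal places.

Remaining items: Q1, Q2, Q3, Q4, Q6, Q7 (k = 6).
Σσᵢ² = 2.826 + 1.105 + 0.792 + 1.971 + 2.341 + 1.543 = 10.578
σ²_total = 10.578 + 2 × 4.497 = 19.572
α (item deleted) = (6/5)·(1 − 10.578/19.572) = 0.55

α = 0.55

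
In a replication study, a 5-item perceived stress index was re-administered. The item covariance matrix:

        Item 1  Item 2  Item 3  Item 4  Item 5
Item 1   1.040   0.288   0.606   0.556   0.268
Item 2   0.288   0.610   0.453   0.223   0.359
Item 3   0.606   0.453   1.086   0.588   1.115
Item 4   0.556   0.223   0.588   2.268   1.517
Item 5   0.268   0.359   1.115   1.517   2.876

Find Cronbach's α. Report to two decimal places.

Σσ²ᵢ = 1.040 + 0.610 + 1.086 + 2.268 + 2.876 = 7.880
Sum of the distinct covariances = 5.973
σ²_total = 7.880 + 2 × 5.973 = 19.826
α = (k/(k−1))·(1 − Σσ²ᵢ/σ²_total) = (5/4)·(1 − 7.880/19.826) = 0.75

α = 0.75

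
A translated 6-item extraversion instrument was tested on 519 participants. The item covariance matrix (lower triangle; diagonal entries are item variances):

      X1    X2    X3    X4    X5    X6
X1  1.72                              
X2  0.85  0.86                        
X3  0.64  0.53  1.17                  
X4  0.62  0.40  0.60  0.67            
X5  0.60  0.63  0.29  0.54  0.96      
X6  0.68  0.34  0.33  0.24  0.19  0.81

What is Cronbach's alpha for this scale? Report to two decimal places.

Σσᵢ² = 1.72 + 0.86 + 1.17 + 0.67 + 0.96 + 0.81 = 6.19
Σ_{i<j} σ_ij = 7.48
Var(T) = 6.19 + 2 × 7.48 = 21.15
α = (k/(k−1))·(1 − Σσᵢ²/Var(T)) = (6/5)·(1 − 6.19/21.15) = 0.85

Cronbach's alpha = 0.85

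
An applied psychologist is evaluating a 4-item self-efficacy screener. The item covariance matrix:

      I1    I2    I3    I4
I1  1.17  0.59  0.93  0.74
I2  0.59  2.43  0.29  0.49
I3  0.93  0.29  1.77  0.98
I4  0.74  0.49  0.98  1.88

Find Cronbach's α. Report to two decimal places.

Σσ²ᵢ = 1.17 + 2.43 + 1.77 + 1.88 = 7.25
Sum of off-diagonal covariances = 4.02
total variance = 7.25 + 2 × 4.02 = 15.29
α = (k/(k−1))·(1 − Σσ²ᵢ/total variance) = (4/3)·(1 − 7.25/15.29) = 0.70

Cronbach's α = 0.70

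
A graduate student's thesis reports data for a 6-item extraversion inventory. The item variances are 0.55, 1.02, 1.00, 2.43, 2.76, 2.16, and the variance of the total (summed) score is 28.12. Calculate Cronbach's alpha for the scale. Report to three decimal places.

Σσᵢ² = 0.55 + 1.02 + 1.00 + 2.43 + 2.76 + 2.16 = 9.92
α = (k/(k−1))·(1 − Σσᵢ²/total variance) = (6/5)·(1 − 9.92/28.12) = 0.777

α = 0.777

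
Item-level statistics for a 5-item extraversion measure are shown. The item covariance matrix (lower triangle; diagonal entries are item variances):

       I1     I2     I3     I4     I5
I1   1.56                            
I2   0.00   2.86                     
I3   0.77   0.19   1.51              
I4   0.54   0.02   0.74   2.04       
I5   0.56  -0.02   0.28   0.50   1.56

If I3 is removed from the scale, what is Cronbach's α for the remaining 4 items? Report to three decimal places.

Remaining items: I1, I2, I4, I5 (k = 4).
Σσ²ᵢ = 1.56 + 2.86 + 2.04 + 1.56 = 8.02
total variance = 8.02 + 2 × 1.60 = 11.22
α (item deleted) = (4/3)·(1 − 8.02/11.22) = 0.380

Cronbach's α = 0.380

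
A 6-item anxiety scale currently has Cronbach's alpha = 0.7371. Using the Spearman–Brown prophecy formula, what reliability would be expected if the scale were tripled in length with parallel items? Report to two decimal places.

predicted reliability = 0.89

Length factor m = 3
α' = m·α / (1 + (m−1)·α)
   = 3 × 0.7371 / (1 + (3 − 1) × 0.7371)
   = 2.2113 / 2.4742 = 0.89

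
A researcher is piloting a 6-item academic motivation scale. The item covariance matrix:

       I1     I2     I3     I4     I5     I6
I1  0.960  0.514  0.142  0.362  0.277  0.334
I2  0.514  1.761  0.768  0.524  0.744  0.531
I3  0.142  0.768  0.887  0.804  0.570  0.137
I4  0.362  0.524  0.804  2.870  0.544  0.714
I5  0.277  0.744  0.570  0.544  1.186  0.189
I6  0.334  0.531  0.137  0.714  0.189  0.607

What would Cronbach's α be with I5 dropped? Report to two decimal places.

α = 0.72

Remaining items: I1, I2, I3, I4, I6 (k = 5).
ΣVar(i) = 0.960 + 1.761 + 0.887 + 2.870 + 0.607 = 7.085
σ²_total = 7.085 + 2 × 4.830 = 16.745
α (item deleted) = (5/4)·(1 − 7.085/16.745) = 0.72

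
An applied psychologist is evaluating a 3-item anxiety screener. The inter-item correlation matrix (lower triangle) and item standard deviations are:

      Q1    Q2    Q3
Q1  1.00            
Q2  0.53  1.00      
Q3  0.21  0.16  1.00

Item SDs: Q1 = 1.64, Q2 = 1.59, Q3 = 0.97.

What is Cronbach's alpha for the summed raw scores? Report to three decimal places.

Σσ²ᵢ = 1.64² + 1.59² + 0.97² = 6.1586
Covariances σ_ij = r_ij · s_i · s_j:
  σ(Q1,Q2) = 0.53 × 1.64 × 1.59 = 1.3820
  σ(Q1,Q3) = 0.21 × 1.64 × 0.97 = 0.3341
  σ(Q2,Q3) = 0.16 × 1.59 × 0.97 = 0.2468
σ²_T = Σσ²ᵢ + 2·Σσ_ij = 6.1586 + 2 × 1.9629 = 10.0844
α = (3/2)·(1 − 6.1586/10.0844) = 0.584

Cronbach's alpha = 0.584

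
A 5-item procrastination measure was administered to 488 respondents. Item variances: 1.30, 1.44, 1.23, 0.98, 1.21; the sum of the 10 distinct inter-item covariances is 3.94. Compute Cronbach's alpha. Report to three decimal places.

ΣVar(i) = 1.30 + 1.44 + 1.23 + 0.98 + 1.21 = 6.16
Sum of distinct covariances = 3.94
total variance = ΣVar(i) + 2·Σcov = 6.16 + 2 × 3.94 = 14.04
α = (5/4)·(1 − 6.16/14.04) = 0.702

α = 0.702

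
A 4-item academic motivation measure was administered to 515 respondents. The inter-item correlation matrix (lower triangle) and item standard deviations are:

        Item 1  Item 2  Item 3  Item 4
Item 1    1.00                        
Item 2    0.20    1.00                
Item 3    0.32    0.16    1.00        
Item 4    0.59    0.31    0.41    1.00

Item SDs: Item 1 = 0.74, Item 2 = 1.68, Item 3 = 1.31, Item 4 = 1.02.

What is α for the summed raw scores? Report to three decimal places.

α = 0.591

Σσ²ᵢ = 0.74² + 1.68² + 1.31² + 1.02² = 6.1265
Covariances σ_ij = r_ij · s_i · s_j:
  σ(Item 1,Item 2) = 0.20 × 0.74 × 1.68 = 0.2486
  σ(Item 1,Item 3) = 0.32 × 0.74 × 1.31 = 0.3102
  σ(Item 1,Item 4) = 0.59 × 0.74 × 1.02 = 0.4453
  σ(Item 2,Item 3) = 0.16 × 1.68 × 1.31 = 0.3521
  σ(Item 2,Item 4) = 0.31 × 1.68 × 1.02 = 0.5312
  σ(Item 3,Item 4) = 0.41 × 1.31 × 1.02 = 0.5478
σ²_T = Σσ²ᵢ + 2·Σσ_ij = 6.1265 + 2 × 2.4352 = 10.9969
α = (4/3)·(1 − 6.1265/10.9969) = 0.591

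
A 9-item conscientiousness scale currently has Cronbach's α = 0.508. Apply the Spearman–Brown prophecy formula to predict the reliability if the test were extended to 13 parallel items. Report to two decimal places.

Length factor m = 13/9 = 1.4444
α' = m·α / (1 + (m−1)·α)
   = 13/9 × 0.508 / (1 + (13/9 − 1) × 0.508)
   = 0.7338 / 1.2258 = 0.60

predicted reliability = 0.60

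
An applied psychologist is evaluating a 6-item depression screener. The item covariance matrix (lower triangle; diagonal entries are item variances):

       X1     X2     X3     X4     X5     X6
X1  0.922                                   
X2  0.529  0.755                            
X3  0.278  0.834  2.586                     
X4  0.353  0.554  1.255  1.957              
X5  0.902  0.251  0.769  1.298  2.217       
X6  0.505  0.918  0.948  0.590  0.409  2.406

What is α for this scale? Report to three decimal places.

α = 0.789

sum of item variances = 0.922 + 0.755 + 2.586 + 1.957 + 2.217 + 2.406 = 10.843
Σ_{i<j} σ_ij = 10.393
Var(T) = 10.843 + 2 × 10.393 = 31.629
α = (k/(k−1))·(1 − sum of item variances/Var(T)) = (6/5)·(1 − 10.843/31.629) = 0.789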